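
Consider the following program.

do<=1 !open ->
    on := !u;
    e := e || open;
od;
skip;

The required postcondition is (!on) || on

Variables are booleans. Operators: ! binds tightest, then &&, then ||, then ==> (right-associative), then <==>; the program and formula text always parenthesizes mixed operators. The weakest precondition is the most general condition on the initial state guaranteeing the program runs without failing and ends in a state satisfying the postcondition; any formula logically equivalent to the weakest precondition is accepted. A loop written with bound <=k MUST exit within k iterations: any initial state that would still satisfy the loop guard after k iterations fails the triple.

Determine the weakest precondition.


Working backward. After the program, the postcondition (!on) || on must hold; in canonical form it is true.
Before skip: true
Before the loop (bound <=1), unroll the exhaustion recursion (WP_0 = exit-now case; WP_j = one more guarded iteration, up to j = 1):
  WP_0: open
  WP_1: (!open) ==> open
So before the loop: (!open) ==> open
Answer: WP = (!open) ==> open


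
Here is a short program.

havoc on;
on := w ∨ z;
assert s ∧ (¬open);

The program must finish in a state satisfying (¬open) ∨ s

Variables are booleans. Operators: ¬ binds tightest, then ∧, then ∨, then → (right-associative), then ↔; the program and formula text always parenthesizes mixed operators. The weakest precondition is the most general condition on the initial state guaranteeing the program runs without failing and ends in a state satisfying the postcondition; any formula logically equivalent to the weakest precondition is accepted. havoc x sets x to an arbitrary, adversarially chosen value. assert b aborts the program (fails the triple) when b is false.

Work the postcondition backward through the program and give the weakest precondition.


Working backward. After the program, (¬open) ∨ s must hold.
Before assert s ∧ (¬open): s ∧ (¬open) ∧ ((¬open) ∨ s)
Before on := w ∨ z: s ∧ (¬open) ∧ ((¬open) ∨ s)
Before havoc on: s ∧ (¬open) ∧ ((¬open) ∨ s)
Answer: WP = s ∧ (¬open) ∧ ((¬open) ∨ s)


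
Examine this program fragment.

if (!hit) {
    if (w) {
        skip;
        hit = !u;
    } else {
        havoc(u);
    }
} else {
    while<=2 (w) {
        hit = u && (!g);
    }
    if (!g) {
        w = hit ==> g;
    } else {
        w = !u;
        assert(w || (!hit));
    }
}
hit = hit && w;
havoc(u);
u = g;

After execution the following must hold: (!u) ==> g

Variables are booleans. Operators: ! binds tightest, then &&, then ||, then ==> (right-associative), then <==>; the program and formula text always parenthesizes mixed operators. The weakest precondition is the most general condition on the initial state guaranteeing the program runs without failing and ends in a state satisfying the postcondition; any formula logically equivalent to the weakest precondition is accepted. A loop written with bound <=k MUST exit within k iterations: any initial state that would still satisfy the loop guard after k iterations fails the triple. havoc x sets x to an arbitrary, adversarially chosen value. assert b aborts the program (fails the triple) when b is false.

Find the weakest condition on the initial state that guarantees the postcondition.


Working backward. After the program, (!u) ==> g must hold.
Before u := g: (!g) ==> g
Before havoc u: (!g) ==> g
Before hit := hit && w: (!g) ==> g
Then branch requires (w ==> ((!g) ==> g)) && ((!w) ==> ((!g) ==> g)); else branch requires (w ==> ((w ==> ((!w) && ((!g) ==> ((!g) ==> g)) && (g ==> (((!u) || (!(u && (!g)))) && ((!g) ==> g))))) && ((!w) ==> (((!g) ==> ((!g) ==> g)) && (g ==> (((!u) || (!(u && (!g)))) && ((!g) ==> g))))))) && ((!w) ==> (((!g) ==> ((!g) ==> g)) && (g ==> (((!u) || (!hit)) && ((!g) ==> g))))).
Before the if: ((!hit) ==> ((w ==> ((!g) ==> g)) && ((!w) ==> ((!g) ==> g)))) && (hit ==> ((w ==> ((w ==> ((!w) && ((!g) ==> ((!g) ==> g)) && (g ==> (((!u) || (!(u && (!g)))) && ((!g) ==> g))))) && ((!w) ==> (((!g) ==> ((!g) ==> g)) && (g ==> (((!u) || (!(u && (!g)))) && ((!g) ==> g))))))) && ((!w) ==> (((!g) ==> ((!g) ==> g)) && (g ==> (((!u) || (!hit)) && ((!g) ==> g)))))))
Answer: WP = ((!hit) ==> ((w ==> ((!g) ==> g)) && ((!w) ==> ((!g) ==> g)))) && (hit ==> ((w ==> ((w ==> ((!w) && ((!g) ==> ((!g) ==> g)) && (g ==> (((!u) || (!(u && (!g)))) && ((!g) ==> g))))) && ((!w) ==> (((!g) ==> ((!g) ==> g)) && (g ==> (((!u) || (!(u && (!g)))) && ((!g) ==> g))))))) && ((!w) ==> (((!g) ==> ((!g) ==> g)) && (g ==> (((!u) || (!hit)) && ((!g) ==> g)))))))


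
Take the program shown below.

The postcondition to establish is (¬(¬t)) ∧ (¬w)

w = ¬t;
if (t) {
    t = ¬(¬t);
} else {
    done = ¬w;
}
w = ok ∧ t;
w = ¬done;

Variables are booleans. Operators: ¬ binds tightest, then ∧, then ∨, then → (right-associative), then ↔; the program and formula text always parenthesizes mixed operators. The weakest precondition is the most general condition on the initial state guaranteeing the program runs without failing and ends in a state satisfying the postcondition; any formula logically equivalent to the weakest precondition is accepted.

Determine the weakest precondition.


Working backward. After the program, the postcondition (¬(¬t)) ∧ (¬w) must hold; in canonical form it is t ∧ (¬w).
Before w := ¬done: t ∧ done
Before w := ok ∧ t: t ∧ done
Then branch requires t ∧ done; else branch requires t ∧ (¬w).
Before the if: (t → (t ∧ done)) ∧ ((¬t) → (t ∧ (¬w)))
Before w := ¬t: (t → (t ∧ done)) ∧ ((¬t) → t)
Answer: WP = (t → (t ∧ done)) ∧ ((¬t) → t)


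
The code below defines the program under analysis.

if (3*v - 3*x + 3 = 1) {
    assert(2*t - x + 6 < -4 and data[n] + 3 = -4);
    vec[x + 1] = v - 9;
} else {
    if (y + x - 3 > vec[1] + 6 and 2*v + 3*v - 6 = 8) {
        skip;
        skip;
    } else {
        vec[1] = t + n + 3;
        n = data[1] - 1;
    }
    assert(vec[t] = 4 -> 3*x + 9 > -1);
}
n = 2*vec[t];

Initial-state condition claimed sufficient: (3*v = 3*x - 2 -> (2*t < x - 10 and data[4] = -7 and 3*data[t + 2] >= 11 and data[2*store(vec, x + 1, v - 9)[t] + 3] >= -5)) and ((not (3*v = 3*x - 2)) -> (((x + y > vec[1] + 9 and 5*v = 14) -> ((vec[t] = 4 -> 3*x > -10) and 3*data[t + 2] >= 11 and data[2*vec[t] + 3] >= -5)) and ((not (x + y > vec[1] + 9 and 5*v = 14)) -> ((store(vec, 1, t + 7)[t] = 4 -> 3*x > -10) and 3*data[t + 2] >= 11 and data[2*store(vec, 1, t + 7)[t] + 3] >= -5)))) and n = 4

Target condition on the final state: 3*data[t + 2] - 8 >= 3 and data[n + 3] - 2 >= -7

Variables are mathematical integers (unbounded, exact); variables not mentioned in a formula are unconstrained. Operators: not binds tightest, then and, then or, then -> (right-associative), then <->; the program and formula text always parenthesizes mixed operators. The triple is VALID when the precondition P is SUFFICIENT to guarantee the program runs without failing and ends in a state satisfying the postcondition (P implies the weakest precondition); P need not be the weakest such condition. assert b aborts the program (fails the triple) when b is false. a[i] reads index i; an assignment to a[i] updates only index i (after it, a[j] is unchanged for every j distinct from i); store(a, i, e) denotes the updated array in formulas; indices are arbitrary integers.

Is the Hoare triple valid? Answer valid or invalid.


Working backward. After the program, the postcondition 3*data[t + 2] - 8 >= 3 and data[n + 3] - 2 >= -7 must hold; in canonical form it is 3*data[t + 2] >= 11 and data[n + 3] >= -5.
Before n := 2*vec[t]: 3*data[t + 2] >= 11 and data[2*vec[t] + 3] >= -5
Then branch requires 2*t < x - 10 and data[n] = -7 and 3*data[t + 2] >= 11 and data[2*store(vec, x + 1, v - 9)[t] + 3] >= -5; else branch requires ((x + y > vec[1] + 9 and 5*v = 14) -> ((vec[t] = 4 -> 3*x > -10) and 3*data[t + 2] >= 11 and data[2*vec[t] + 3] >= -5)) and ((not (x + y > vec[1] + 9 and 5*v = 14)) -> ((store(vec, 1, n + t + 3)[t] = 4 -> 3*x > -10) and 3*data[t + 2] >= 11 and data[2*store(vec, 1, n + t + 3)[t] + 3] >= -5)).
Before the if: (3*v = 3*x - 2 -> (2*t < x - 10 and data[n] = -7 and 3*data[t + 2] >= 11 and data[2*store(vec, x + 1, v - 9)[t] + 3] >= -5)) and ((not (3*v = 3*x - 2)) -> (((x + y > vec[1] + 9 and 5*v = 14) -> ((vec[t] = 4 -> 3*x > -10) and 3*data[t + 2] >= 11 and data[2*vec[t] + 3] >= -5)) and ((not (x + y > vec[1] + 9 and 5*v = 14)) -> ((store(vec, 1, n + t + 3)[t] = 4 -> 3*x > -10) and 3*data[t + 2] >= 11 and data[2*store(vec, 1, n + t + 3)[t] + 3] >= -5))))
The weakest precondition is (3*v = 3*x - 2 -> (2*t < x - 10 and data[n] = -7 and 3*data[t + 2] >= 11 and data[2*store(vec, x + 1, v - 9)[t] + 3] >= -5)) and ((not (3*v = 3*x - 2)) -> (((x + y > vec[1] + 9 and 5*v = 14) -> ((vec[t] = 4 -> 3*x > -10) and 3*data[t + 2] >= 11 and data[2*vec[t] + 3] >= -5)) and ((not (x + y > vec[1] + 9 and 5*v = 14)) -> ((store(vec, 1, n + t + 3)[t] = 4 -> 3*x > -10) and 3*data[t + 2] >= 11 and data[2*store(vec, 1, n + t + 3)[t] + 3] >= -5)))).
Check whether (3*v = 3*x - 2 -> (2*t < x - 10 and data[4] = -7 and 3*data[t + 2] >= 11 and data[2*store(vec, x + 1, v - 9)[t] + 3] >= -5)) and ((not (3*v = 3*x - 2)) -> (((x + y > vec[1] + 9 and 5*v = 14) -> ((vec[t] = 4 -> 3*x > -10) and 3*data[t + 2] >= 11 and data[2*vec[t] + 3] >= -5)) and ((not (x + y > vec[1] + 9 and 5*v = 14)) -> ((store(vec, 1, t + 7)[t] = 4 -> 3*x > -10) and 3*data[t + 2] >= 11 and data[2*store(vec, 1, t + 7)[t] + 3] >= -5)))) and n = 4 implies it.
Every state satisfying the precondition satisfies the weakest precondition: the implication holds.
Answer: valid


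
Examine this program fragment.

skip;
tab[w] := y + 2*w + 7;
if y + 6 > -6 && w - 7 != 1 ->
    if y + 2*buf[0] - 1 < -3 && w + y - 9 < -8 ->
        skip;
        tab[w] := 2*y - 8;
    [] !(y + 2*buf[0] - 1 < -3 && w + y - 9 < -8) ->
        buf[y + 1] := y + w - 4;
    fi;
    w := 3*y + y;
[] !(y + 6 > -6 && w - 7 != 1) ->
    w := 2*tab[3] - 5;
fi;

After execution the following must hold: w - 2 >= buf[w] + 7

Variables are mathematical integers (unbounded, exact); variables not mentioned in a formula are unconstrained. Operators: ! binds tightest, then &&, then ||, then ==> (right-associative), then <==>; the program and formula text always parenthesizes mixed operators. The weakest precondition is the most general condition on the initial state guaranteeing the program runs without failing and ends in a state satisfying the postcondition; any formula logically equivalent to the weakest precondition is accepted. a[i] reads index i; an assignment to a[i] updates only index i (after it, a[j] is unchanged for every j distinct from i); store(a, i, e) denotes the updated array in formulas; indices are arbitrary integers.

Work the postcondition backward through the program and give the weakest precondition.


Working backward. After the program, the postcondition w - 2 >= buf[w] + 7 must hold; in canonical form it is w >= buf[w] + 9.
Then branch requires ((2*buf[0] + y < -2 && w + y < 1) ==> 4*y >= buf[4*y] + 9) && ((!(2*buf[0] + y < -2 && w + y < 1)) ==> 4*y >= store(buf, y + 1, w + y - 4)[4*y] + 9); else branch requires 2*tab[3] >= buf[2*tab[3] - 5] + 14.
Before the if: ((y > -12 && w != 8) ==> (((2*buf[0] + y < -2 && w + y < 1) ==> 4*y >= buf[4*y] + 9) && ((!(2*buf[0] + y < -2 && w + y < 1)) ==> 4*y >= store(buf, y + 1, w + y - 4)[4*y] + 9))) && ((!(y > -12 && w != 8)) ==> 2*tab[3] >= buf[2*tab[3] - 5] + 14)
Before tab[w] := y + 2*w + 7: ((y > -12 && w != 8) ==> (((2*buf[0] + y < -2 && w + y < 1) ==> 4*y >= buf[4*y] + 9) && ((!(2*buf[0] + y < -2 && w + y < 1)) ==> 4*y >= store(buf, y + 1, w + y - 4)[4*y] + 9))) && ((!(y > -12 && w != 8)) ==> 2*store(tab, w, 2*w + y + 7)[3] >= buf[2*store(tab, w, 2*w + y + 7)[3] - 5] + 14)
Before skip: ((y > -12 && w != 8) ==> (((2*buf[0] + y < -2 && w + y < 1) ==> 4*y >= buf[4*y] + 9) && ((!(2*buf[0] + y < -2 && w + y < 1)) ==> 4*y >= store(buf, y + 1, w + y - 4)[4*y] + 9))) && ((!(y > -12 && w != 8)) ==> 2*store(tab, w, 2*w + y + 7)[3] >= buf[2*store(tab, w, 2*w + y + 7)[3] - 5] + 14)
Answer: WP = ((y > -12 && w != 8) ==> (((2*buf[0] + y < -2 && w + y < 1) ==> 4*y >= buf[4*y] + 9) && ((!(2*buf[0] + y < -2 && w + y < 1)) ==> 4*y >= store(buf, y + 1, w + y - 4)[4*y] + 9))) && ((!(y > -12 && w != 8)) ==> 2*store(tab, w, 2*w + y + 7)[3] >= buf[2*store(tab, w, 2*w + y + 7)[3] - 5] + 14)


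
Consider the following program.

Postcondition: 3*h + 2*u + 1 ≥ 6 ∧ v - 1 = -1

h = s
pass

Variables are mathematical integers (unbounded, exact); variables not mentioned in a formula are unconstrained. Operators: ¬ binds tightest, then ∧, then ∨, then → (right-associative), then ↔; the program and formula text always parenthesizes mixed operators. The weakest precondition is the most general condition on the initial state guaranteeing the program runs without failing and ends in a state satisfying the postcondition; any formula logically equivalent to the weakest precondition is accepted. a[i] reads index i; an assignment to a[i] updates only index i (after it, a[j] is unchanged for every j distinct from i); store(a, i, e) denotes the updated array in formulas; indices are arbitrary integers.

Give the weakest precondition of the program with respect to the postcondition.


Working backward. After the program, the postcondition 3*h + 2*u + 1 ≥ 6 ∧ v - 1 = -1 must hold; in canonical form it is 3*h + 2*u ≥ 5 ∧ v = 0.
Before skip: 3*h + 2*u ≥ 5 ∧ v = 0
Before h := s: 3*s + 2*u ≥ 5 ∧ v = 0
Answer: WP = 3*s + 2*u ≥ 5 ∧ v = 0


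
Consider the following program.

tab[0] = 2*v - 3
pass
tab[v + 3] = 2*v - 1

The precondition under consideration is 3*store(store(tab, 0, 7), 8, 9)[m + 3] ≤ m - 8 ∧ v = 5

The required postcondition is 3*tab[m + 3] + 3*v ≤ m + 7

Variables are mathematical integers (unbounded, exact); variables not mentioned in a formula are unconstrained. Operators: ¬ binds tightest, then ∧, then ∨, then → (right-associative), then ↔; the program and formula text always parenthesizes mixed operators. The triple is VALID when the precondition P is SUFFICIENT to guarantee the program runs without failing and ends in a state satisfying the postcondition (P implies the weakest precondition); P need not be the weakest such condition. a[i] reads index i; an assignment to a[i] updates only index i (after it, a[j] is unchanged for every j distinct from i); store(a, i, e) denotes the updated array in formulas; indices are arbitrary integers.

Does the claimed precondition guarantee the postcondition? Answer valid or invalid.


Working backward. After the program, 3*tab[m + 3] + 3*v ≤ m + 7 must hold.
Before tab[v + 3] := 2*v - 1: 3*store(tab, v + 3, 2*v - 1)[m + 3] + 3*v ≤ m + 7
Before skip: 3*store(tab, v + 3, 2*v - 1)[m + 3] + 3*v ≤ m + 7
Before tab[0] := 2*v - 3: 3*store(store(tab, 0, 2*v - 3), v + 3, 2*v - 1)[m + 3] + 3*v ≤ m + 7
The weakest precondition is 3*store(store(tab, 0, 2*v - 3), v + 3, 2*v - 1)[m + 3] + 3*v ≤ m + 7.
Check whether 3*store(store(tab, 0, 7), 8, 9)[m + 3] ≤ m - 8 ∧ v = 5 implies it.
Every state satisfying the precondition satisfies the weakest precondition: the implication holds.
Answer: valid


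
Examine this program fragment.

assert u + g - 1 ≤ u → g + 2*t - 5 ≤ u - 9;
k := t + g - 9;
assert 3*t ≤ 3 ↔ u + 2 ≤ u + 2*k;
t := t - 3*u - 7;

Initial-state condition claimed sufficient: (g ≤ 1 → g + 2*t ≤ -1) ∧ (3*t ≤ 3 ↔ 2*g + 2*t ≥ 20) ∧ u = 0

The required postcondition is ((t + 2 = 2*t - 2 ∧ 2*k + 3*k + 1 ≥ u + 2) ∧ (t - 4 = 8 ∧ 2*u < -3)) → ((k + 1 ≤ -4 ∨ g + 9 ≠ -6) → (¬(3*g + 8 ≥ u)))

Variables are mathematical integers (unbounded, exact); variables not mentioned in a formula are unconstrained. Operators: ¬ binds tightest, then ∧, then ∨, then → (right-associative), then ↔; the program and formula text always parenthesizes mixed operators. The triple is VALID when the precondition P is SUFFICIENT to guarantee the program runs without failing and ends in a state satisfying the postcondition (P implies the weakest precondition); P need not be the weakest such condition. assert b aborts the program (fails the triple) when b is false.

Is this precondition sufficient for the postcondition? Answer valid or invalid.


Working backward. After the program, the postcondition ((t + 2 = 2*t - 2 ∧ 2*k + 3*k + 1 ≥ u + 2) ∧ (t - 4 = 8 ∧ 2*u < -3)) → ((k + 1 ≤ -4 ∨ g + 9 ≠ -6) → (¬(3*g + 8 ≥ u))) must hold; in canonical form it is (t = 4 ∧ 5*k ≥ u + 1 ∧ t = 12 ∧ 2*u < -3) → ((k ≤ -5 ∨ g ≠ -15) → (¬(3*g ≥ u - 8))).
Before t := t - 3*u - 7: (t = 3*u + 11 ∧ 5*k ≥ u + 1 ∧ t = 3*u + 19 ∧ 2*u < -3) → ((k ≤ -5 ∨ g ≠ -15) → (¬(3*g ≥ u - 8)))
Before assert 3*t ≤ 3 ↔ u + 2 ≤ u + 2*k: (3*t ≤ 3 ↔ 2*k ≥ 2) ∧ ((t = 3*u + 11 ∧ 5*k ≥ u + 1 ∧ t = 3*u + 19 ∧ 2*u < -3) → ((k ≤ -5 ∨ g ≠ -15) → (¬(3*g ≥ u - 8))))
Before k := t + g - 9: (3*t ≤ 3 ↔ 2*g + 2*t ≥ 20) ∧ ((t = 3*u + 11 ∧ 5*g + 5*t ≥ u + 46 ∧ t = 3*u + 19 ∧ 2*u < -3) → ((g + t ≤ 4 ∨ g ≠ -15) → (¬(3*g ≥ u - 8))))
Before assert u + g - 1 ≤ u → g + 2*t - 5 ≤ u - 9: (g ≤ 1 → g + 2*t ≤ u - 4) ∧ (3*t ≤ 3 ↔ 2*g + 2*t ≥ 20) ∧ ((t = 3*u + 11 ∧ 5*g + 5*t ≥ u + 46 ∧ t = 3*u + 19 ∧ 2*u < -3) → ((g + t ≤ 4 ∨ g ≠ -15) → (¬(3*g ≥ u - 8))))
The weakest precondition is (g ≤ 1 → g + 2*t ≤ u - 4) ∧ (3*t ≤ 3 ↔ 2*g + 2*t ≥ 20) ∧ ((t = 3*u + 11 ∧ 5*g + 5*t ≥ u + 46 ∧ t = 3*u + 19 ∧ 2*u < -3) → ((g + t ≤ 4 ∨ g ≠ -15) → (¬(3*g ≥ u - 8)))).
Check whether (g ≤ 1 → g + 2*t ≤ -1) ∧ (3*t ≤ 3 ↔ 2*g + 2*t ≥ 20) ∧ u = 0 implies it.
Countermodel: at the initial state g = -5, t = 2, u = 0, the precondition holds but the weakest precondition fails.
Answer: invalid


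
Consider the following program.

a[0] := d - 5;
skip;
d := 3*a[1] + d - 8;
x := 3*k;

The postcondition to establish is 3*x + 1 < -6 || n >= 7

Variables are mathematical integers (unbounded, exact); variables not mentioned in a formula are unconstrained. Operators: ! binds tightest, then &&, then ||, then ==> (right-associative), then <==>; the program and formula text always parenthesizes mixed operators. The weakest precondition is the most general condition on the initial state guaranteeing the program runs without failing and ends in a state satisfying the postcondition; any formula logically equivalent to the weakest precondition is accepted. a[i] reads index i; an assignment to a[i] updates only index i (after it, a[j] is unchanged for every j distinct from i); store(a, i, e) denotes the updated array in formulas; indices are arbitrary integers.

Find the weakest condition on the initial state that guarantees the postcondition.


Working backward. After the program, the postcondition 3*x + 1 < -6 || n >= 7 must hold; in canonical form it is 3*x < -7 || n >= 7.
Before x := 3*k: 9*k < -7 || n >= 7
Before d := 3*a[1] + d - 8: 9*k < -7 || n >= 7
Before skip: 9*k < -7 || n >= 7
Before a[0] := d - 5: 9*k < -7 || n >= 7
Answer: WP = 9*k < -7 || n >= 7


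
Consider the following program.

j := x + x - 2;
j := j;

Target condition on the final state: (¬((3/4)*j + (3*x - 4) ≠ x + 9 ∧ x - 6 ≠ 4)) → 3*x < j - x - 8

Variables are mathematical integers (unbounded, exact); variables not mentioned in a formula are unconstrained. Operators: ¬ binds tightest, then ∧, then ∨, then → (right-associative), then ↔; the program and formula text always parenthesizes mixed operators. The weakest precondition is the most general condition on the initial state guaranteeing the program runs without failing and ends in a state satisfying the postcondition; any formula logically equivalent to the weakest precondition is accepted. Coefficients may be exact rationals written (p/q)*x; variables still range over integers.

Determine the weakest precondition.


Working backward. After the program, the postcondition (¬((3/4)*j + (3*x - 4) ≠ x + 9 ∧ x - 6 ≠ 4)) → 3*x < j - x - 8 must hold; in canonical form it is (¬((3/4)*j + 2*x ≠ 13 ∧ x ≠ 10)) → 4*x < j - 8.
Before j := j: (¬((3/4)*j + 2*x ≠ 13 ∧ x ≠ 10)) → 4*x < j - 8
Before j := x + x - 2: (¬((7/2)*x ≠ 29/2 ∧ x ≠ 10)) → 2*x < -10
Answer: WP = (¬((7/2)*x ≠ 29/2 ∧ x ≠ 10)) → 2*x < -10


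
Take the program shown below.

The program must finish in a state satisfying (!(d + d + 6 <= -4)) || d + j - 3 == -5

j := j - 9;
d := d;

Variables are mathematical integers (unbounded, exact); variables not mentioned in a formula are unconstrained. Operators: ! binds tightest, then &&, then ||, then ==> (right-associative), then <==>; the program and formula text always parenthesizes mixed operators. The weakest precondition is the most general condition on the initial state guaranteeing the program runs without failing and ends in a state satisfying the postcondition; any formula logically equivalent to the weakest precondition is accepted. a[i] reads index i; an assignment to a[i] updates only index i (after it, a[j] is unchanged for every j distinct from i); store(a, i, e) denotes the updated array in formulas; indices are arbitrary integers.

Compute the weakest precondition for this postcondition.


Working backward. After the program, the postcondition (!(d + d + 6 <= -4)) || d + j - 3 == -5 must hold; in canonical form it is (!(2*d <= -10)) || d + j == -2.
Before d := d: (!(2*d <= -10)) || d + j == -2
Before j := j - 9: (!(2*d <= -10)) || d + j == 7
Answer: WP = (!(2*d <= -10)) || d + j == 7


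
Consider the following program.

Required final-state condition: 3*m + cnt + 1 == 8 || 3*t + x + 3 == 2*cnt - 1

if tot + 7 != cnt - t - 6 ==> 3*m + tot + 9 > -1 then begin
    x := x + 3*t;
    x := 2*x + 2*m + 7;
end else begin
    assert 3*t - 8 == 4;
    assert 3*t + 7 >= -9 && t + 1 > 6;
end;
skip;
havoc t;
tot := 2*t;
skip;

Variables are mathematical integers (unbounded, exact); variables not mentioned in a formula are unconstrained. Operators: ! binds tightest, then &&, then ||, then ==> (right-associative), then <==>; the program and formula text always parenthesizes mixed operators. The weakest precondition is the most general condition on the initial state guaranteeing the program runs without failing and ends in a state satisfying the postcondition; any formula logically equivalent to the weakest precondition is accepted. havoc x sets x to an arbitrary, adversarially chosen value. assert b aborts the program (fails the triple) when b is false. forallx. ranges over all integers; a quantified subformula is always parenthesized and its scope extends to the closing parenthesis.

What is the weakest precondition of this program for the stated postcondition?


Working backward. After the program, the postcondition 3*m + cnt + 1 == 8 || 3*t + x + 3 == 2*cnt - 1 must hold; in canonical form it is cnt + 3*m == 7 || 3*t + x == 2*cnt - 4.
Before skip: cnt + 3*m == 7 || 3*t + x == 2*cnt - 4
Before tot := 2*t: cnt + 3*m == 7 || 3*t + x == 2*cnt - 4
Before havoc t: forall t_1. (cnt + 3*m == 7 || 3*t_1 + x == 2*cnt - 4)
Before skip: forall t_1. (cnt + 3*m == 7 || 3*t_1 + x == 2*cnt - 4)
Then branch requires forall t_1. (cnt + 3*m == 7 || 2*m + 6*t + 3*t_1 + 2*x == 2*cnt - 11); else branch requires 3*t == 12 && 3*t >= -16 && t > 5 && (forall t_1. (cnt + 3*m == 7 || 3*t_1 + x == 2*cnt - 4)).
Before the if: ((t + tot != cnt - 13 ==> 3*m + tot > -10) ==> (forall t_1. (cnt + 3*m == 7 || 2*m + 6*t + 3*t_1 + 2*x == 2*cnt - 11))) && ((!(t + tot != cnt - 13 ==> 3*m + tot > -10)) ==> (3*t == 12 && 3*t >= -16 && t > 5 && (forall t_1. (cnt + 3*m == 7 || 3*t_1 + x == 2*cnt - 4))))
Answer: WP = ((t + tot != cnt - 13 ==> 3*m + tot > -10) ==> (forall t_1. (cnt + 3*m == 7 || 2*m + 6*t + 3*t_1 + 2*x == 2*cnt - 11))) && ((!(t + tot != cnt - 13 ==> 3*m + tot > -10)) ==> (3*t == 12 && 3*t >= -16 && t > 5 && (forall t_1. (cnt + 3*m == 7 || 3*t_1 + x == 2*cnt - 4))))


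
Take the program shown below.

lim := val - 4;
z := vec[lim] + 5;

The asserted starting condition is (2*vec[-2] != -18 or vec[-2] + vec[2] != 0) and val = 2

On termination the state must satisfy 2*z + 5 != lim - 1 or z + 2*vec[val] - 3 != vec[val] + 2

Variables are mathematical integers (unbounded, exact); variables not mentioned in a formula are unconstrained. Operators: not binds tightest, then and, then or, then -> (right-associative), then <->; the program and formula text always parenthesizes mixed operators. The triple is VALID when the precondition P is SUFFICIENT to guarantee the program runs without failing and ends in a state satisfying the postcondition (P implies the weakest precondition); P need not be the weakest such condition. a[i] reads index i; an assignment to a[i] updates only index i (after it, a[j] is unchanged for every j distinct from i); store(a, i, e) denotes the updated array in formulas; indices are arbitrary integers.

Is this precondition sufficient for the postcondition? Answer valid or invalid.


Working backward. After the program, the postcondition 2*z + 5 != lim - 1 or z + 2*vec[val] - 3 != vec[val] + 2 must hold; in canonical form it is 2*z != lim - 6 or vec[val] + z != 5.
Before z := vec[lim] + 5: 2*vec[lim] != lim - 16 or vec[lim] + vec[val] != 0
Before lim := val - 4: 2*vec[val - 4] != val - 20 or vec[val - 4] + vec[val] != 0
The weakest precondition is 2*vec[val - 4] != val - 20 or vec[val - 4] + vec[val] != 0.
Check whether (2*vec[-2] != -18 or vec[-2] + vec[2] != 0) and val = 2 implies it.
Every state satisfying the precondition satisfies the weakest precondition: the implication holds.
Answer: valid


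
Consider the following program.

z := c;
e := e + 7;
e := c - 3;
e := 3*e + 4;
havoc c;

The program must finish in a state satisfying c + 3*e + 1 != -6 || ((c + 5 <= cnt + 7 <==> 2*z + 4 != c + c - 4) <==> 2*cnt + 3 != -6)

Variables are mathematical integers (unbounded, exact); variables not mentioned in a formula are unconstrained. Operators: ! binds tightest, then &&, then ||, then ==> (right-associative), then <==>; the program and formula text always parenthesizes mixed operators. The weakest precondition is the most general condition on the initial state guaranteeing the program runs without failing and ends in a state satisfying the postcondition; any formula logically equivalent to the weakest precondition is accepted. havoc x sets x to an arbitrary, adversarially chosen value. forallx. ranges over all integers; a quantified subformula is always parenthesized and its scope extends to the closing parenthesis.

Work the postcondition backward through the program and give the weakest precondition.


Working backward. After the program, the postcondition c + 3*e + 1 != -6 || ((c + 5 <= cnt + 7 <==> 2*z + 4 != c + c - 4) <==> 2*cnt + 3 != -6) must hold; in canonical form it is c + 3*e != -7 || ((c <= cnt + 2 <==> 2*z != 2*c - 8) <==> 2*cnt != -9).
Before havoc c: forall c_1. (c_1 + 3*e != -7 || ((c_1 <= cnt + 2 <==> 2*z != 2*c_1 - 8) <==> 2*cnt != -9))
Before e := 3*e + 4: forall c_1. (c_1 + 9*e != -19 || ((c_1 <= cnt + 2 <==> 2*z != 2*c_1 - 8) <==> 2*cnt != -9))
Before e := c - 3: forall c_1. (9*c + c_1 != 8 || ((c_1 <= cnt + 2 <==> 2*z != 2*c_1 - 8) <==> 2*cnt != -9))
Before e := e + 7: forall c_1. (9*c + c_1 != 8 || ((c_1 <= cnt + 2 <==> 2*z != 2*c_1 - 8) <==> 2*cnt != -9))
Before z := c: forall c_1. (9*c + c_1 != 8 || ((c_1 <= cnt + 2 <==> 2*c != 2*c_1 - 8) <==> 2*cnt != -9))
Answer: WP = forall c_1. (9*c + c_1 != 8 || ((c_1 <= cnt + 2 <==> 2*c != 2*c_1 - 8) <==> 2*cnt != -9))


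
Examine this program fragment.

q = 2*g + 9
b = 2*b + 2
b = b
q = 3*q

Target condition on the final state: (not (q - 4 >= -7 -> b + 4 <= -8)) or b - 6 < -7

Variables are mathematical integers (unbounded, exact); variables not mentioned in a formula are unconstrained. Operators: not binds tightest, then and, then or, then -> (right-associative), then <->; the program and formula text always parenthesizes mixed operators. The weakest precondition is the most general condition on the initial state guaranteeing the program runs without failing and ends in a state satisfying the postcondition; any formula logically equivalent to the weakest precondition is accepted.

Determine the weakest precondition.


Working backward. After the program, the postcondition (not (q - 4 >= -7 -> b + 4 <= -8)) or b - 6 < -7 must hold; in canonical form it is (not (q >= -3 -> b <= -12)) or b < -1.
Before q := 3*q: (not (3*q >= -3 -> b <= -12)) or b < -1
Before b := b: (not (3*q >= -3 -> b <= -12)) or b < -1
Before b := 2*b + 2: (not (3*q >= -3 -> 2*b <= -14)) or 2*b < -3
Before q := 2*g + 9: (not (6*g >= -30 -> 2*b <= -14)) or 2*b < -3
Answer: WP = (not (6*g >= -30 -> 2*b <= -14)) or 2*b < -3


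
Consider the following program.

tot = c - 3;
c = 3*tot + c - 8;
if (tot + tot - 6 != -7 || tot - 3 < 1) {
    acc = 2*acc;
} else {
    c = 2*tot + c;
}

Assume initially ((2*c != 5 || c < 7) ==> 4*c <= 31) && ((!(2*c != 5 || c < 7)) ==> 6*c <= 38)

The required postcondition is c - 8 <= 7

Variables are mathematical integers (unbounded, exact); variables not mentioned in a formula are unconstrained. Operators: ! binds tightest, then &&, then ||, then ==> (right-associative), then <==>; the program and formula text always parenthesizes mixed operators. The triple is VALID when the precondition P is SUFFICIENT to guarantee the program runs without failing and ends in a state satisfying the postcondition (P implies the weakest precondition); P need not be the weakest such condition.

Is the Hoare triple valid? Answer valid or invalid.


Working backward. After the program, the postcondition c - 8 <= 7 must hold; in canonical form it is c <= 15.
Then branch requires c <= 15; else branch requires c + 2*tot <= 15.
Before the if: ((2*tot != -1 || tot < 4) ==> c <= 15) && ((!(2*tot != -1 || tot < 4)) ==> c + 2*tot <= 15)
Before c := 3*tot + c - 8: ((2*tot != -1 || tot < 4) ==> c + 3*tot <= 23) && ((!(2*tot != -1 || tot < 4)) ==> c + 5*tot <= 23)
Before tot := c - 3: ((2*c != 5 || c < 7) ==> 4*c <= 32) && ((!(2*c != 5 || c < 7)) ==> 6*c <= 38)
The weakest precondition is ((2*c != 5 || c < 7) ==> 4*c <= 32) && ((!(2*c != 5 || c < 7)) ==> 6*c <= 38).
Check whether ((2*c != 5 || c < 7) ==> 4*c <= 31) && ((!(2*c != 5 || c < 7)) ==> 6*c <= 38) implies it.
Every state satisfying the precondition satisfies the weakest precondition: the implication holds.
Answer: valid


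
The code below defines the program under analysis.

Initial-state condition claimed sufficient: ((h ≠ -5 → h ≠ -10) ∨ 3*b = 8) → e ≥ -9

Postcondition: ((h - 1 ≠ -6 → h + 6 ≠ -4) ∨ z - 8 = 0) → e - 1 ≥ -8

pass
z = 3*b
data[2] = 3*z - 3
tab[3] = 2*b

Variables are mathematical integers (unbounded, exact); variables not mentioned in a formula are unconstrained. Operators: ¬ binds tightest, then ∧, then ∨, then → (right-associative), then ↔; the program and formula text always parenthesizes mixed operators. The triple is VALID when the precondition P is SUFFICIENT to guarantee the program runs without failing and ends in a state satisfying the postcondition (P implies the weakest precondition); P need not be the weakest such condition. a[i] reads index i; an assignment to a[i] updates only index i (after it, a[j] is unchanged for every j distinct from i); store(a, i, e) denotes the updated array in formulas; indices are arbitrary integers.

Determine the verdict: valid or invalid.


Working backward. After the program, the postcondition ((h - 1 ≠ -6 → h + 6 ≠ -4) ∨ z - 8 = 0) → e - 1 ≥ -8 must hold; in canonical form it is ((h ≠ -5 → h ≠ -10) ∨ z = 8) → e ≥ -7.
Before tab[3] := 2*b: ((h ≠ -5 → h ≠ -10) ∨ z = 8) → e ≥ -7
Before data[2] := 3*z - 3: ((h ≠ -5 → h ≠ -10) ∨ z = 8) → e ≥ -7
Before z := 3*b: ((h ≠ -5 → h ≠ -10) ∨ 3*b = 8) → e ≥ -7
Before skip: ((h ≠ -5 → h ≠ -10) ∨ 3*b = 8) → e ≥ -7
The weakest precondition is ((h ≠ -5 → h ≠ -10) ∨ 3*b = 8) → e ≥ -7.
Check whether ((h ≠ -5 → h ≠ -10) ∨ 3*b = 8) → e ≥ -9 implies it.
Countermodel: at the initial state b = 0, e = -9, h = -9, the precondition holds but the weakest precondition fails.
Answer: invalid


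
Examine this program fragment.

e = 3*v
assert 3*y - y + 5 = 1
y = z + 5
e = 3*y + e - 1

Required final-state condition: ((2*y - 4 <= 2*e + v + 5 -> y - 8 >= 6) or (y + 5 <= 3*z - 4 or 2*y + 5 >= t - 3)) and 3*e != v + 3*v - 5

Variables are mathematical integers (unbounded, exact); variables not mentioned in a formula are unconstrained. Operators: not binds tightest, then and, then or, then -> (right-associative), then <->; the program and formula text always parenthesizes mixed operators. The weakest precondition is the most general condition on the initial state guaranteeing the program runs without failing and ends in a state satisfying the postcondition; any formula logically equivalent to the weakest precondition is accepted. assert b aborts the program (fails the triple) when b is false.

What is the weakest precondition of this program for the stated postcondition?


Working backward. After the program, the postcondition ((2*y - 4 <= 2*e + v + 5 -> y - 8 >= 6) or (y + 5 <= 3*z - 4 or 2*y + 5 >= t - 3)) and 3*e != v + 3*v - 5 must hold; in canonical form it is ((2*y <= 2*e + v + 9 -> y >= 14) or y <= 3*z - 9 or 2*y >= t - 8) and 3*e != 4*v - 5.
Before e := 3*y + e - 1: ((2*e + v + 4*y >= -7 -> y >= 14) or y <= 3*z - 9 or 2*y >= t - 8) and 3*e + 9*y != 4*v - 2
Before y := z + 5: ((2*e + v + 4*z >= -27 -> z >= 9) or 2*z >= 14 or 2*z >= t - 18) and 3*e + 9*z != 4*v - 47
Before assert 3*y - y + 5 = 1: 2*y = -4 and ((2*e + v + 4*z >= -27 -> z >= 9) or 2*z >= 14 or 2*z >= t - 18) and 3*e + 9*z != 4*v - 47
Before e := 3*v: 2*y = -4 and ((7*v + 4*z >= -27 -> z >= 9) or 2*z >= 14 or 2*z >= t - 18) and 5*v + 9*z != -47
Answer: WP = 2*y = -4 and ((7*v + 4*z >= -27 -> z >= 9) or 2*z >= 14 or 2*z >= t - 18) and 5*v + 9*z != -47


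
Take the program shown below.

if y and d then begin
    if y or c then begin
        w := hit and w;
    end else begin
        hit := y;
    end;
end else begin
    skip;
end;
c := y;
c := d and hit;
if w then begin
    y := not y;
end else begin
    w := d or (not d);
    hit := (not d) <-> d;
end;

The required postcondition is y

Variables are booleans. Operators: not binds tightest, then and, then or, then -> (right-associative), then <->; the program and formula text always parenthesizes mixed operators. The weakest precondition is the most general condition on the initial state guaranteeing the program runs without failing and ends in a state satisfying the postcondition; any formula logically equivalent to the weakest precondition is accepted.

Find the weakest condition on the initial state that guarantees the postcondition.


Working backward. After the program, y must hold.
Then branch requires not y; else branch requires y.
Before the if: (w -> (not y)) and ((not w) -> y)
Before c := d and hit: (w -> (not y)) and ((not w) -> y)
Before c := y: (w -> (not y)) and ((not w) -> y)
Then branch requires ((y or c) -> (((hit and w) -> (not y)) and ((not (hit and w)) -> y))) and ((not (y or c)) -> ((w -> (not y)) and ((not w) -> y))); else branch requires (w -> (not y)) and ((not w) -> y).
Before the if: ((y and d) -> (((y or c) -> (((hit and w) -> (not y)) and ((not (hit and w)) -> y))) and ((not (y or c)) -> ((w -> (not y)) and ((not w) -> y))))) and ((not (y and d)) -> ((w -> (not y)) and ((not w) -> y)))
Answer: WP = ((y and d) -> (((y or c) -> (((hit and w) -> (not y)) and ((not (hit and w)) -> y))) and ((not (y or c)) -> ((w -> (not y)) and ((not w) -> y))))) and ((not (y and d)) -> ((w -> (not y)) and ((not w) -> y)))


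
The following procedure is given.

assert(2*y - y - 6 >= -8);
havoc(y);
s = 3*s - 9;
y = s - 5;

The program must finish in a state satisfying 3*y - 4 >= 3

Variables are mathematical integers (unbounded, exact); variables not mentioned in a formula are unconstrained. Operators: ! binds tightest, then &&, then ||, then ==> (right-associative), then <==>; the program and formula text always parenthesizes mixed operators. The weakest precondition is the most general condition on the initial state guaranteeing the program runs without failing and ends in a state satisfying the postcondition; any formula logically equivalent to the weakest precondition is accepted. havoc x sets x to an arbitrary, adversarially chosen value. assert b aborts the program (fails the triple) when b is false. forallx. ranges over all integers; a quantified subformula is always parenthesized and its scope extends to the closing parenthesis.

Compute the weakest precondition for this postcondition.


Working backward. After the program, the postcondition 3*y - 4 >= 3 must hold; in canonical form it is 3*y >= 7.
Before y := s - 5: 3*s >= 22
Before s := 3*s - 9: 9*s >= 49
Before havoc y: 9*s >= 49
Before assert 2*y - y - 6 >= -8: y >= -2 && 9*s >= 49
Answer: WP = y >= -2 && 9*s >= 49


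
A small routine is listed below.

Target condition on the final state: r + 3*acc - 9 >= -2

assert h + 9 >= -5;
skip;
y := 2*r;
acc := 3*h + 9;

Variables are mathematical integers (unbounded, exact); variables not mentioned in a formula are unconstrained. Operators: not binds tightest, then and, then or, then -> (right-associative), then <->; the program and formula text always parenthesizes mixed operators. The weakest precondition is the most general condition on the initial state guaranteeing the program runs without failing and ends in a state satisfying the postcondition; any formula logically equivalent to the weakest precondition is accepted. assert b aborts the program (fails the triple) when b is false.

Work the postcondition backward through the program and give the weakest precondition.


Working backward. After the program, the postcondition r + 3*acc - 9 >= -2 must hold; in canonical form it is 3*acc + r >= 7.
Before acc := 3*h + 9: 9*h + r >= -20
Before y := 2*r: 9*h + r >= -20
Before skip: 9*h + r >= -20
Before assert h + 9 >= -5: h >= -14 and 9*h + r >= -20
Answer: WP = h >= -14 and 9*h + r >= -20


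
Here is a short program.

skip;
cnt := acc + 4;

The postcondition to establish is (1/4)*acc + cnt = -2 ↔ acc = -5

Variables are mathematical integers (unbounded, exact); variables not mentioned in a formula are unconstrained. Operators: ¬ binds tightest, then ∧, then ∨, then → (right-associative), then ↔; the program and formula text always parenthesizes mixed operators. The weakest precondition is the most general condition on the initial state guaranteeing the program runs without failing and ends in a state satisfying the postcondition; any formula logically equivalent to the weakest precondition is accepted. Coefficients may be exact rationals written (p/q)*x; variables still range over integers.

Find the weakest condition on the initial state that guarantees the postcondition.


Working backward. After the program, (1/4)*acc + cnt = -2 ↔ acc = -5 must hold.
Before cnt := acc + 4: (5/4)*acc = -6 ↔ acc = -5
Before skip: (5/4)*acc = -6 ↔ acc = -5
Answer: WP = (5/4)*acc = -6 ↔ acc = -5


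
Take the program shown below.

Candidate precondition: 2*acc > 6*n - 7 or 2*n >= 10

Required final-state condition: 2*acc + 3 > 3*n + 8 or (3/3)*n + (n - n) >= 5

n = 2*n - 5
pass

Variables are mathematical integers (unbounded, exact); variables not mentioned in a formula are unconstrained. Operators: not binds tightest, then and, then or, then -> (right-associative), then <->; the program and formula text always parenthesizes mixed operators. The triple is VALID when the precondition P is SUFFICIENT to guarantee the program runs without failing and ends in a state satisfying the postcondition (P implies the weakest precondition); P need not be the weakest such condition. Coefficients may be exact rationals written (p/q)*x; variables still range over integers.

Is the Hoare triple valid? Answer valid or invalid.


Working backward. After the program, the postcondition 2*acc + 3 > 3*n + 8 or (3/3)*n + (n - n) >= 5 must hold; in canonical form it is 2*acc > 3*n + 5 or n >= 5.
Before skip: 2*acc > 3*n + 5 or n >= 5
Before n := 2*n - 5: 2*acc > 6*n - 10 or 2*n >= 10
The weakest precondition is 2*acc > 6*n - 10 or 2*n >= 10.
Check whether 2*acc > 6*n - 7 or 2*n >= 10 implies it.
Every state satisfying the precondition satisfies the weakest precondition: the implication holds.
Answer: valid
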